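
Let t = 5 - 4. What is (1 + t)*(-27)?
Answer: -54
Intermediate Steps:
t = 1
(1 + t)*(-27) = (1 + 1)*(-27) = 2*(-27) = -54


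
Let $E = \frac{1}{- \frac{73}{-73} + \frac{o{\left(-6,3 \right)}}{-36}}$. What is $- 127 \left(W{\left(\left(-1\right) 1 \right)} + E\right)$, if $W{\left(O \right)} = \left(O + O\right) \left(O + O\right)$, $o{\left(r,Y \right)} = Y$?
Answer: $- \frac{7112}{11} \approx -646.54$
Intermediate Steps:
$E = \frac{12}{11}$ ($E = \frac{1}{- \frac{73}{-73} + \frac{3}{-36}} = \frac{1}{\left(-73\right) \left(- \frac{1}{73}\right) + 3 \left(- \frac{1}{36}\right)} = \frac{1}{1 - \frac{1}{12}} = \frac{1}{\frac{11}{12}} = \frac{12}{11} \approx 1.0909$)
$W{\left(O \right)} = 4 O^{2}$ ($W{\left(O \right)} = 2 O 2 O = 4 O^{2}$)
$- 127 \left(W{\left(\left(-1\right) 1 \right)} + E\right) = - 127 \left(4 \left(\left(-1\right) 1\right)^{2} + \frac{12}{11}\right) = - 127 \left(4 \left(-1\right)^{2} + \frac{12}{11}\right) = - 127 \left(4 \cdot 1 + \frac{12}{11}\right) = - 127 \left(4 + \frac{12}{11}\right) = \left(-127\right) \frac{56}{11} = - \frac{7112}{11}$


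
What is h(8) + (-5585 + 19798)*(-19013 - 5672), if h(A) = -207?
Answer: -350848112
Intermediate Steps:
h(8) + (-5585 + 19798)*(-19013 - 5672) = -207 + (-5585 + 19798)*(-19013 - 5672) = -207 + 14213*(-24685) = -207 - 350847905 = -350848112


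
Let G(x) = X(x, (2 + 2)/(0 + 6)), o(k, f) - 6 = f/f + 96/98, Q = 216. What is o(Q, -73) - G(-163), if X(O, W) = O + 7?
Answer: 8035/49 ≈ 163.98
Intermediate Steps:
o(k, f) = 391/49 (o(k, f) = 6 + (f/f + 96/98) = 6 + (1 + 96*(1/98)) = 6 + (1 + 48/49) = 6 + 97/49 = 391/49)
X(O, W) = 7 + O
G(x) = 7 + x
o(Q, -73) - G(-163) = 391/49 - (7 - 163) = 391/49 - 1*(-156) = 391/49 + 156 = 8035/49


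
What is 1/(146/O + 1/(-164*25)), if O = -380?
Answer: -77900/29949 ≈ -2.6011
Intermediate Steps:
1/(146/O + 1/(-164*25)) = 1/(146/(-380) + 1/(-164*25)) = 1/(146*(-1/380) - 1/164*1/25) = 1/(-73/190 - 1/4100) = 1/(-29949/77900) = -77900/29949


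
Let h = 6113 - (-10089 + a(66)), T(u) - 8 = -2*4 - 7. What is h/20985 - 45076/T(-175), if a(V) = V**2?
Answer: 946002782/146895 ≈ 6440.0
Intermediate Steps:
T(u) = -7 (T(u) = 8 + (-2*4 - 7) = 8 + (-8 - 7) = 8 - 15 = -7)
h = 11846 (h = 6113 - (-10089 + 66**2) = 6113 - (-10089 + 4356) = 6113 - 1*(-5733) = 6113 + 5733 = 11846)
h/20985 - 45076/T(-175) = 11846/20985 - 45076/(-7) = 11846*(1/20985) - 45076*(-1/7) = 11846/20985 + 45076/7 = 946002782/146895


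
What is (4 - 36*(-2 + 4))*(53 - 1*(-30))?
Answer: -5644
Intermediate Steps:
(4 - 36*(-2 + 4))*(53 - 1*(-30)) = (4 - 36*2)*(53 + 30) = (4 - 12*6)*83 = (4 - 72)*83 = -68*83 = -5644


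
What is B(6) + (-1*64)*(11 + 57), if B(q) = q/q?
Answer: -4351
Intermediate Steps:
B(q) = 1
B(6) + (-1*64)*(11 + 57) = 1 + (-1*64)*(11 + 57) = 1 - 64*68 = 1 - 4352 = -4351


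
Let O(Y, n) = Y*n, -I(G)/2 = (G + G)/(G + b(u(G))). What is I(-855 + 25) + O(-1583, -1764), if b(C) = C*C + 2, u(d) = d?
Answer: 240172564123/86009 ≈ 2.7924e+6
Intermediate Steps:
b(C) = 2 + C² (b(C) = C² + 2 = 2 + C²)
I(G) = -4*G/(2 + G + G²) (I(G) = -2*(G + G)/(G + (2 + G²)) = -2*2*G/(2 + G + G²) = -4*G/(2 + G + G²))
I(-855 + 25) + O(-1583, -1764) = -4*(-855 + 25)/(2 + (-855 + 25) + (-855 + 25)²) - 1583*(-1764) = -4*(-830)/(2 - 830 + (-830)²) + 2792412 = -4*(-830)/(2 - 830 + 688900) + 2792412 = -4*(-830)/688072 + 2792412 = -4*(-830)*1/688072 + 2792412 = 415/86009 + 2792412 = 240172564123/86009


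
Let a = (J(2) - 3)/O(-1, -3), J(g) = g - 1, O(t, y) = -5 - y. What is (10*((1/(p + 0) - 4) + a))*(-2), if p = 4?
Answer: 55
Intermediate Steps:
J(g) = -1 + g
a = 1 (a = ((-1 + 2) - 3)/(-5 - 1*(-3)) = (1 - 3)/(-5 + 3) = -2/(-2) = -2*(-½) = 1)
(10*((1/(p + 0) - 4) + a))*(-2) = (10*((1/(4 + 0) - 4) + 1))*(-2) = (10*((1/4 - 4) + 1))*(-2) = (10*((¼ - 4) + 1))*(-2) = (10*(-15/4 + 1))*(-2) = (10*(-11/4))*(-2) = -55/2*(-2) = 55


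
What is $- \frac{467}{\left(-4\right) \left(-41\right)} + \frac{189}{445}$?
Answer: $- \frac{176819}{72980} \approx -2.4228$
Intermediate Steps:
$- \frac{467}{\left(-4\right) \left(-41\right)} + \frac{189}{445} = - \frac{467}{164} + 189 \cdot \frac{1}{445} = \left(-467\right) \frac{1}{164} + \frac{189}{445} = - \frac{467}{164} + \frac{189}{445} = - \frac{176819}{72980}$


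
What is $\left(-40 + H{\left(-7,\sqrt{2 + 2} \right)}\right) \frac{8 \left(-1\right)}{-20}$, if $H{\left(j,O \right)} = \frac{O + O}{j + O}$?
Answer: $- \frac{408}{25} \approx -16.32$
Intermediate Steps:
$H{\left(j,O \right)} = \frac{2 O}{O + j}$
$\left(-40 + H{\left(-7,\sqrt{2 + 2} \right)}\right) \frac{8 \left(-1\right)}{-20} = \left(-40 + \frac{2 \sqrt{2 + 2}}{\sqrt{2 + 2} - 7}\right) \frac{8 \left(-1\right)}{-20} = \left(-40 + \frac{2 \sqrt{4}}{\sqrt{4} - 7}\right) \left(\left(-8\right) \left(- \frac{1}{20}\right)\right) = \left(-40 + 2 \cdot 2 \frac{1}{2 - 7}\right) \frac{2}{5} = \left(-40 + 2 \cdot 2 \frac{1}{-5}\right) \frac{2}{5} = \left(-40 + 2 \cdot 2 \left(- \frac{1}{5}\right)\right) \frac{2}{5} = \left(-40 - \frac{4}{5}\right) \frac{2}{5} = \left(- \frac{204}{5}\right) \frac{2}{5} = - \frac{408}{25}$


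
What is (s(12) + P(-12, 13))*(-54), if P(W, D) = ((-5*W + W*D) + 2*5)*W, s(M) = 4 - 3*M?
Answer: -54000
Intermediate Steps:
P(W, D) = W*(10 - 5*W + D*W) (P(W, D) = ((-5*W + D*W) + 10)*W = (10 - 5*W + D*W)*W = W*(10 - 5*W + D*W))
(s(12) + P(-12, 13))*(-54) = ((4 - 3*12) - 12*(10 - 5*(-12) + 13*(-12)))*(-54) = ((4 - 36) - 12*(10 + 60 - 156))*(-54) = (-32 - 12*(-86))*(-54) = (-32 + 1032)*(-54) = 1000*(-54) = -54000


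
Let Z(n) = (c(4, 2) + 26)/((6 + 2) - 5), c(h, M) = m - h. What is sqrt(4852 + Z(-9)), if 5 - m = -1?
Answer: 2*sqrt(10938)/3 ≈ 69.723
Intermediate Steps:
m = 6 (m = 5 - 1*(-1) = 5 + 1 = 6)
c(h, M) = 6 - h
Z(n) = 28/3 (Z(n) = ((6 - 1*4) + 26)/((6 + 2) - 5) = ((6 - 4) + 26)/(8 - 5) = (2 + 26)/3 = 28*(1/3) = 28/3)
sqrt(4852 + Z(-9)) = sqrt(4852 + 28/3) = sqrt(14584/3) = 2*sqrt(10938)/3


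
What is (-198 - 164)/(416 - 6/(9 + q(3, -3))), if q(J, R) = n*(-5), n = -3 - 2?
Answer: -6154/7069 ≈ -0.87056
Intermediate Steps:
n = -5
q(J, R) = 25 (q(J, R) = -5*(-5) = 25)
(-198 - 164)/(416 - 6/(9 + q(3, -3))) = (-198 - 164)/(416 - 6/(9 + 25)) = -362/(416 - 6/34) = -362/(416 - 6*1/34) = -362/(416 - 3/17) = -362/7069/17 = -362*17/7069 = -6154/7069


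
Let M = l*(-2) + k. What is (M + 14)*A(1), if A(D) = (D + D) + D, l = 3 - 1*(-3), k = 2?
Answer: 12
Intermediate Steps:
l = 6 (l = 3 + 3 = 6)
A(D) = 3*D (A(D) = 2*D + D = 3*D)
M = -10 (M = 6*(-2) + 2 = -12 + 2 = -10)
(M + 14)*A(1) = (-10 + 14)*(3*1) = 4*3 = 12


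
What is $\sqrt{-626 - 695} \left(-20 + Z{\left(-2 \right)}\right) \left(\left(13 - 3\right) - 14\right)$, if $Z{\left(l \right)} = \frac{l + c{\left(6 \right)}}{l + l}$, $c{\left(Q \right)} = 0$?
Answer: $78 i \sqrt{1321} \approx 2835.0 i$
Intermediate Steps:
$Z{\left(l \right)} = \frac{1}{2}$ ($Z{\left(l \right)} = \frac{l + 0}{l + l} = \frac{l}{2 l} = l \frac{1}{2 l} = \frac{1}{2}$)
$\sqrt{-626 - 695} \left(-20 + Z{\left(-2 \right)}\right) \left(\left(13 - 3\right) - 14\right) = \sqrt{-626 - 695} \left(-20 + \frac{1}{2}\right) \left(\left(13 - 3\right) - 14\right) = \sqrt{-1321} \left(- \frac{39 \left(10 - 14\right)}{2}\right) = i \sqrt{1321} \left(\left(- \frac{39}{2}\right) \left(-4\right)\right) = i \sqrt{1321} \cdot 78 = 78 i \sqrt{1321}$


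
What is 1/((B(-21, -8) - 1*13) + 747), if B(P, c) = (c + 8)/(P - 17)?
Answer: 1/734 ≈ 0.0013624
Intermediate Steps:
B(P, c) = (8 + c)/(-17 + P)
1/((B(-21, -8) - 1*13) + 747) = 1/(((8 - 8)/(-17 - 21) - 1*13) + 747) = 1/((0/(-38) - 13) + 747) = 1/((-1/38*0 - 13) + 747) = 1/((0 - 13) + 747) = 1/(-13 + 747) = 1/734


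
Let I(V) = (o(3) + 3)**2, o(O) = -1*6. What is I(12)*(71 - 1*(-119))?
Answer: 1710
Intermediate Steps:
o(O) = -6
I(V) = 9 (I(V) = (-6 + 3)**2 = (-3)**2 = 9)
I(12)*(71 - 1*(-119)) = 9*(71 - 1*(-119)) = 9*(71 + 119) = 9*190 = 1710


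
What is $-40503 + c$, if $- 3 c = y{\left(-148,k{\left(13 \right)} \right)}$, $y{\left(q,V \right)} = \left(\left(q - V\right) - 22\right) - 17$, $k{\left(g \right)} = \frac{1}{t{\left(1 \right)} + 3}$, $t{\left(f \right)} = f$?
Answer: $- \frac{485287}{12} \approx -40441.0$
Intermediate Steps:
$k{\left(g \right)} = \frac{1}{4}$ ($k{\left(g \right)} = \frac{1}{1 + 3} = \frac{1}{4}$)
$y{\left(q,V \right)} = -39 + q - V$ ($y{\left(q,V \right)} = \left(-22 + q - V\right) - 17 = -39 + q - V$)
$c = \frac{749}{12}$ ($c = - \frac{-39 - 148 - \frac{1}{4}}{3} = \left(- \frac{1}{3}\right) \left(- \frac{749}{4}\right) = \frac{749}{12} \approx 62.417$)
$-40503 + c = -40503 + \frac{749}{12} = - \frac{485287}{12}$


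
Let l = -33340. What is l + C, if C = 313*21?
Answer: -26767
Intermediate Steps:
C = 6573
l + C = -33340 + 6573 = -26767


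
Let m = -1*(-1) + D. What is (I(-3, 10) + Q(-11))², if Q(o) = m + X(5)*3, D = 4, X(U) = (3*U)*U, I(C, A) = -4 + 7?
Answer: 54289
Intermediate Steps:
I(C, A) = 3
X(U) = 3*U²
m = 5 (m = -1*(-1) + 4 = 1 + 4 = 5)
Q(o) = 230 (Q(o) = 5 + (3*5²)*3 = 5 + (3*25)*3 = 5 + 75*3 = 5 + 225 = 230)
(I(-3, 10) + Q(-11))² = (3 + 230)² = 233² = 54289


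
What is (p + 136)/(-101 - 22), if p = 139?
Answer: -275/123 ≈ -2.2358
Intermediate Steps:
(p + 136)/(-101 - 22) = (139 + 136)/(-101 - 22) = 275/(-123) = 275*(-1/123) = -275/123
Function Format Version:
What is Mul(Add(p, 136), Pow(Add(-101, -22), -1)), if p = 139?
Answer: Rational(-275, 123) ≈ -2.2358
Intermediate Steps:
Mul(Add(p, 136), Pow(Add(-101, -22), -1)) = Mul(Add(139, 136), Pow(Add(-101, -22), -1)) = Mul(275, Pow(-123, -1)) = Mul(275, Rational(-1, 123)) = Rational(-275, 123)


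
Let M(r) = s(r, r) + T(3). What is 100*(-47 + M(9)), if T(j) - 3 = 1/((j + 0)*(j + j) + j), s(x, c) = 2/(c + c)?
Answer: -276200/63 ≈ -4384.1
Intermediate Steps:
s(x, c) = 1/c (s(x, c) = 2/((2*c)) = 2*(1/(2*c)) = 1/c)
T(j) = 3 + 1/(j + 2*j**2) (T(j) = 3 + 1/((j + 0)*(j + j) + j) = 3 + 1/(j*(2*j) + j) = 3 + 1/(2*j**2 + j) = 3 + 1/(j + 2*j**2))
M(r) = 64/21 + 1/r (M(r) = 1/r + (1 + 3*3 + 6*3**2)/(3*(1 + 2*3)) = 1/r + (1 + 9 + 6*9)/(3*(1 + 6)) = 1/r + (1/3)*(1 + 9 + 54)/7 = 1/r + (1/3)*(1/7)*64 = 1/r + 64/21 = 64/21 + 1/r)
100*(-47 + M(9)) = 100*(-47 + (64/21 + 1/9)) = 100*(-47 + 199/63) = 100*(-2762/63) = -276200/63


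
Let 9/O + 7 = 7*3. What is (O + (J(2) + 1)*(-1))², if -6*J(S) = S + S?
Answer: 169/1764 ≈ 0.095805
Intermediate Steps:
J(S) = -S/3 (J(S) = -(S + S)/6 = -S/3)
O = 9/14 (O = 9/(-7 + 7*3) = 9/(-7 + 21) = 9/14 ≈ 0.64286)
(O + (J(2) + 1)*(-1))² = (9/14 + (-⅓*2 + 1)*(-1))² = (9/14 + (-⅔ + 1)*(-1))² = (9/14 + (⅓)*(-1))² = (9/14 - ⅓)² = (13/42)² = 169/1764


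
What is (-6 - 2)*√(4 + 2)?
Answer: -8*√6 ≈ -19.596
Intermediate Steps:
(-6 - 2)*√(4 + 2) = -8*√6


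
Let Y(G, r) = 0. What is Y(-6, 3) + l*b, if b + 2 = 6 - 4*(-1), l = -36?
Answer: -288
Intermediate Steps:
b = 8 (b = -2 + (6 - 4*(-1)) = -2 + (6 + 4) = -2 + 10 = 8)
Y(-6, 3) + l*b = 0 - 36*8 = 0 - 288 = -288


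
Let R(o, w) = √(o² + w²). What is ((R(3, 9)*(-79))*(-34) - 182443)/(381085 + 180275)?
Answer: -182443/561360 + 1343*√10/93560 ≈ -0.27961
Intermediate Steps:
((R(3, 9)*(-79))*(-34) - 182443)/(381085 + 180275) = ((√(3² + 9²)*(-79))*(-34) - 182443)/(381085 + 180275) = ((√(9 + 81)*(-79))*(-34) - 182443)/561360 = ((√90*(-79))*(-34) - 182443)*(1/561360) = (((3*√10)*(-79))*(-34) - 182443)*(1/561360) = (-237*√10*(-34) - 182443)*(1/561360) = (8058*√10 - 182443)*(1/561360) = (-182443 + 8058*√10)*(1/561360) = -182443/561360 + 1343*√10/93560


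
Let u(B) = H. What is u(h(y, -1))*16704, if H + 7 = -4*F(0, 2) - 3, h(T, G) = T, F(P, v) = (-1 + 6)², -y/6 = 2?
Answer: -1837440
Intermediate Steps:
y = -12 (y = -6*2 = -12)
F(P, v) = 25 (F(P, v) = 5² = 25)
H = -110 (H = -7 + (-4*25 - 3) = -7 + (-100 - 3) = -7 - 103 = -110)
u(B) = -110
u(h(y, -1))*16704 = -110*16704 = -1837440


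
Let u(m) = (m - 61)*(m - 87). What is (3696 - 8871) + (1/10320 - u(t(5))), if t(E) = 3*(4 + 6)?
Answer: -71641439/10320 ≈ -6942.0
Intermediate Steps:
t(E) = 30 (t(E) = 3*10 = 30)
u(m) = (-87 + m)*(-61 + m) (u(m) = (-61 + m)*(-87 + m) = (-87 + m)*(-61 + m))
(3696 - 8871) + (1/10320 - u(t(5))) = (3696 - 8871) + (1/10320 - (5307 + 30² - 148*30)) = -5175 + (1/10320 - (5307 + 900 - 4440)) = -5175 + (1/10320 - 1*1767) = -5175 + (1/10320 - 1767) = -5175 - 18235439/10320 = -71641439/10320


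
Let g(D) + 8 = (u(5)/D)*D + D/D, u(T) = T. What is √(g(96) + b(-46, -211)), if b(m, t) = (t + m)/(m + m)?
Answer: √1679/46 ≈ 0.89077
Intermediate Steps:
b(m, t) = (m + t)/(2*m) (b(m, t) = (m + t)/((2*m)) = (m + t)*(1/(2*m)) = (m + t)/(2*m))
g(D) = -2 (g(D) = -8 + ((5/D)*D + D/D) = -8 + (5 + 1) = -8 + 6 = -2)
√(g(96) + b(-46, -211)) = √(-2 + (½)*(-46 - 211)/(-46)) = √(-2 + (½)*(-1/46)*(-257)) = √(-2 + 257/92) = √(73/92) = √1679/46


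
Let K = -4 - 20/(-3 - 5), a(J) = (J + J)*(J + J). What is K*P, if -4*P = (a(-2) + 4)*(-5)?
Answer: -75/2 ≈ -37.500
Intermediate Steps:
a(J) = 4*J² (a(J) = (2*J)*(2*J) = 4*J²)
P = 25 (P = -(4*(-2)² + 4)*(-5)/4 = -(4*4 + 4)*(-5)/4 = -(16 + 4)*(-5)/4 = -5*(-5) = -¼*(-100) = 25)
K = -3/2 (K = -4 - 20/(-8) = -4 - 20*(-1)/8 = -4 - 4*(-5/8) = -4 + 5/2 = -3/2 ≈ -1.5000)
K*P = -3/2*25 = -75/2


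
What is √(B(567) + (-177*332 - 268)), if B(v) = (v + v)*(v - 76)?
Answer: √497762 ≈ 705.52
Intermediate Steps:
B(v) = 2*v*(-76 + v) (B(v) = (2*v)*(-76 + v) = 2*v*(-76 + v))
√(B(567) + (-177*332 - 268)) = √(2*567*(-76 + 567) + (-177*332 - 268)) = √(2*567*491 + (-58764 - 268)) = √(556794 - 59032) = √497762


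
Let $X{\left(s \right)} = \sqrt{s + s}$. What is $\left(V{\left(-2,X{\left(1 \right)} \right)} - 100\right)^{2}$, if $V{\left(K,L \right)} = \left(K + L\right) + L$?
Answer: $10412 - 408 \sqrt{2} \approx 9835.0$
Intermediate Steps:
$X{\left(s \right)} = \sqrt{2} \sqrt{s}$ ($X{\left(s \right)} = \sqrt{2 s} = \sqrt{2} \sqrt{s}$)
$V{\left(K,L \right)} = K + 2 L$
$\left(V{\left(-2,X{\left(1 \right)} \right)} - 100\right)^{2} = \left(\left(-2 + 2 \sqrt{2} \sqrt{1}\right) - 100\right)^{2} = \left(\left(-2 + 2 \sqrt{2} \cdot 1\right) - 100\right)^{2} = \left(\left(-2 + 2 \sqrt{2}\right) - 100\right)^{2} = \left(-102 + 2 \sqrt{2}\right)^{2}$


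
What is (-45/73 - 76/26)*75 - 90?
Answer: -337335/949 ≈ -355.46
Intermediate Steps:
(-45/73 - 76/26)*75 - 90 = (-45*1/73 - 76*1/26)*75 - 90 = (-45/73 - 38/13)*75 - 90 = -3359/949*75 - 90 = -251925/949 - 90 = -337335/949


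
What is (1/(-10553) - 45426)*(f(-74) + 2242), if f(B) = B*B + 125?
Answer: -3759781881097/10553 ≈ -3.5628e+8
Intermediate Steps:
f(B) = 125 + B² (f(B) = B² + 125 = 125 + B²)
(1/(-10553) - 45426)*(f(-74) + 2242) = (1/(-10553) - 45426)*((125 + (-74)²) + 2242) = (-1/10553 - 45426)*((125 + 5476) + 2242) = -479380579*(5601 + 2242)/10553 = -479380579/10553*7843 = -3759781881097/10553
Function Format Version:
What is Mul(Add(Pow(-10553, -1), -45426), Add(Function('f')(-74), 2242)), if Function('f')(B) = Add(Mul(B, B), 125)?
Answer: Rational(-3759781881097, 10553) ≈ -3.5628e+8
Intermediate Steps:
Function('f')(B) = Add(125, Pow(B, 2)) (Function('f')(B) = Add(Pow(B, 2), 125) = Add(125, Pow(B, 2)))
Mul(Add(Pow(-10553, -1), -45426), Add(Function('f')(-74), 2242)) = Mul(Add(Pow(-10553, -1), -45426), Add(Add(125, Pow(-74, 2)), 2242)) = Mul(Add(Rational(-1, 10553), -45426), Add(Add(125, 5476), 2242)) = Mul(Rational(-479380579, 10553), Add(5601, 2242)) = Mul(Rational(-479380579, 10553), 7843) = Rational(-3759781881097, 10553)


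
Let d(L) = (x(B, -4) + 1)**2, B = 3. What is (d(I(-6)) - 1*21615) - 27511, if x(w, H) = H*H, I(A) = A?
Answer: -48837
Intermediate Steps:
x(w, H) = H**2
d(L) = 289 (d(L) = ((-4)**2 + 1)**2 = (16 + 1)**2 = 17**2 = 289)
(d(I(-6)) - 1*21615) - 27511 = (289 - 1*21615) - 27511 = (289 - 21615) - 27511 = -21326 - 27511 = -48837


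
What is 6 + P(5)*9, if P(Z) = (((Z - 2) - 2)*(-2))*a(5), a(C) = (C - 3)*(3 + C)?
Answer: -282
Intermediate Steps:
a(C) = (-3 + C)*(3 + C)
P(Z) = 128 - 32*Z (P(Z) = (((Z - 2) - 2)*(-2))*(-9 + 5²) = (((-2 + Z) - 2)*(-2))*(-9 + 25) = ((-4 + Z)*(-2))*16 = (8 - 2*Z)*16 = 128 - 32*Z)
6 + P(5)*9 = 6 + (128 - 32*5)*9 = 6 + (128 - 160)*9 = 6 - 32*9 = 6 - 288 = -282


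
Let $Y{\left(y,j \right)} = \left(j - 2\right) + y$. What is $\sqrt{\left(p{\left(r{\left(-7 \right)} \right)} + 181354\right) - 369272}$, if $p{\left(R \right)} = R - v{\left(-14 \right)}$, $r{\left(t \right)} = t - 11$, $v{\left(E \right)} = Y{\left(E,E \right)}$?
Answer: $i \sqrt{187906} \approx 433.48 i$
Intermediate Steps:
$Y{\left(y,j \right)} = -2 + j + y$ ($Y{\left(y,j \right)} = \left(-2 + j\right) + y = -2 + j + y$)
$v{\left(E \right)} = -2 + 2 E$ ($v{\left(E \right)} = -2 + E + E = -2 + 2 E$)
$r{\left(t \right)} = -11 + t$
$p{\left(R \right)} = 30 + R$ ($p{\left(R \right)} = R - \left(-2 + 2 \left(-14\right)\right) = R - \left(-2 - 28\right) = R - -30 = R + 30 = 30 + R$)
$\sqrt{\left(p{\left(r{\left(-7 \right)} \right)} + 181354\right) - 369272} = \sqrt{\left(\left(30 - 18\right) + 181354\right) - 369272} = \sqrt{\left(12 + 181354\right) - 369272} = \sqrt{181366 - 369272} = \sqrt{-187906} = i \sqrt{187906}$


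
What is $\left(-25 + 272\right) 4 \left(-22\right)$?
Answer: $-21736$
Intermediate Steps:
$\left(-25 + 272\right) 4 \left(-22\right) = 247 \left(-88\right) = -21736$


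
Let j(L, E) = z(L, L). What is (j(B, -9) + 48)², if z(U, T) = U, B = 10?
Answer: 3364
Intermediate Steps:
j(L, E) = L
(j(B, -9) + 48)² = (10 + 48)² = 58² = 3364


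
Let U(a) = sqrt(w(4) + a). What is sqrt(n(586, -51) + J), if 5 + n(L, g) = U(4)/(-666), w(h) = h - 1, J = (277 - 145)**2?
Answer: sqrt(858477996 - 74*sqrt(7))/222 ≈ 131.98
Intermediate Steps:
J = 17424 (J = 132**2 = 17424)
w(h) = -1 + h
U(a) = sqrt(3 + a) (U(a) = sqrt((-1 + 4) + a) = sqrt(3 + a))
n(L, g) = -5 - sqrt(7)/666 (n(L, g) = -5 + sqrt(3 + 4)/(-666) = -5 + sqrt(7)*(-1/666) = -5 - sqrt(7)/666)
sqrt(n(586, -51) + J) = sqrt((-5 - sqrt(7)/666) + 17424) = sqrt(17419 - sqrt(7)/666)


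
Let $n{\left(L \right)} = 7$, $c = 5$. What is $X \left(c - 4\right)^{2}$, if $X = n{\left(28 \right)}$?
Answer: $7$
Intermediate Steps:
$X = 7$
$X \left(c - 4\right)^{2} = 7 \left(5 - 4\right)^{2} = 7 \cdot 1^{2} = 7 \cdot 1 = 7$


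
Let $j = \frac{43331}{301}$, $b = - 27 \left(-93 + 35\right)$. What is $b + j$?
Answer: $\frac{514697}{301} \approx 1710.0$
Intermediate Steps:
$b = 1566$ ($b = \left(-27\right) \left(-58\right) = 1566$)
$j = \frac{43331}{301}$ ($j = 43331 \cdot \frac{1}{301} = \frac{43331}{301} \approx 143.96$)
$b + j = 1566 + \frac{43331}{301} = \frac{514697}{301}$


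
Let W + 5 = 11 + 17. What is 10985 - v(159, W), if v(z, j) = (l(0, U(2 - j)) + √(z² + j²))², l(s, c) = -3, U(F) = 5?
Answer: -14834 + 6*√25810 ≈ -13870.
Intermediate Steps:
W = 23 (W = -5 + (11 + 17) = -5 + 28 = 23)
v(z, j) = (-3 + √(j² + z²))² (v(z, j) = (-3 + √(z² + j²))² = (-3 + √(j² + z²))²)
10985 - v(159, W) = 10985 - (-3 + √(23² + 159²))² = 10985 - (-3 + √(529 + 25281))² = 10985 - (-3 + √25810)²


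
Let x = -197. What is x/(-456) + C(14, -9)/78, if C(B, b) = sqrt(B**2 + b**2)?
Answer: 197/456 + sqrt(277)/78 ≈ 0.64539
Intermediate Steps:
x/(-456) + C(14, -9)/78 = -197/(-456) + sqrt(14**2 + (-9)**2)/78 = -197*(-1/456) + sqrt(196 + 81)*(1/78) = 197/456 + sqrt(277)*(1/78) = 197/456 + sqrt(277)/78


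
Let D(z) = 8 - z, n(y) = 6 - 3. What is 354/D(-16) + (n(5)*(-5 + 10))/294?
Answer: 2901/196 ≈ 14.801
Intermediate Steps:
n(y) = 3
354/D(-16) + (n(5)*(-5 + 10))/294 = 354/(8 - 1*(-16)) + (3*(-5 + 10))/294 = 354/(8 + 16) + (3*5)*(1/294) = 354/24 + 15*(1/294) = 354*(1/24) + 5/98 = 59/4 + 5/98 = 2901/196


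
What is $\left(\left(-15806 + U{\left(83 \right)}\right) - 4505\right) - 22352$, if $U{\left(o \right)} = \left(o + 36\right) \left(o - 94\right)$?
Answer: $-43972$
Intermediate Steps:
$U{\left(o \right)} = \left(-94 + o\right) \left(36 + o\right)$ ($U{\left(o \right)} = \left(36 + o\right) \left(-94 + o\right) = \left(-94 + o\right) \left(36 + o\right)$)
$\left(\left(-15806 + U{\left(83 \right)}\right) - 4505\right) - 22352 = \left(\left(-15806 - \left(8198 - 6889\right)\right) - 4505\right) - 22352 = \left(\left(-15806 - 1309\right) - 4505\right) - 22352 = \left(-17115 - 4505\right) - 22352 = -21620 - 22352 = -43972$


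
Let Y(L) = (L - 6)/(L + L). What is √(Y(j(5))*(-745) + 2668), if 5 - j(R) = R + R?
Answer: √7394/2 ≈ 42.994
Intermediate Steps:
j(R) = 5 - 2*R (j(R) = 5 - (R + R) = 5 - 2*R)
Y(L) = (-6 + L)/(2*L) (Y(L) = (-6 + L)/((2*L)) = (-6 + L)*(1/(2*L)) = (-6 + L)/(2*L))
√(Y(j(5))*(-745) + 2668) = √(((-6 + (5 - 2*5))/(2*(5 - 2*5)))*(-745) + 2668) = √(((-6 + (5 - 10))/(2*(5 - 10)))*(-745) + 2668) = √(((½)*(-6 - 5)/(-5))*(-745) + 2668) = √(((½)*(-⅕)*(-11))*(-745) + 2668) = √((11/10)*(-745) + 2668) = √(-1639/2 + 2668) = √(3697/2) = √7394/2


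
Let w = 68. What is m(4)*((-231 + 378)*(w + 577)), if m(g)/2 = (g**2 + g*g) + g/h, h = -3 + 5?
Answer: 6447420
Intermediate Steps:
h = 2
m(g) = g + 4*g**2 (m(g) = 2*((g**2 + g*g) + g/2) = 2*((g**2 + g**2) + g*(1/2)) = 2*(2*g**2 + g/2) = 2*(g/2 + 2*g**2) = g + 4*g**2)
m(4)*((-231 + 378)*(w + 577)) = (4*(1 + 4*4))*((-231 + 378)*(68 + 577)) = (4*(1 + 16))*(147*645) = (4*17)*94815 = 68*94815 = 6447420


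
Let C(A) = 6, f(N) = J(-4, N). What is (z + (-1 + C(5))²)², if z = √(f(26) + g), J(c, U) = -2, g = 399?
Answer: (25 + √397)² ≈ 2018.2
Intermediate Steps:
f(N) = -2
z = √397 (z = √(-2 + 399) = √397 ≈ 19.925)
(z + (-1 + C(5))²)² = (√397 + (-1 + 6)²)² = (√397 + 5²)² = (√397 + 25)² = (25 + √397)²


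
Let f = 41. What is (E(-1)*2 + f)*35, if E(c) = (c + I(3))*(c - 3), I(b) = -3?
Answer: 2555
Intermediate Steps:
E(c) = (-3 + c)² (E(c) = (c - 3)*(c - 3) = (-3 + c)*(-3 + c) = (-3 + c)²)
(E(-1)*2 + f)*35 = ((9 + (-1)² - 6*(-1))*2 + 41)*35 = ((9 + 1 + 6)*2 + 41)*35 = (16*2 + 41)*35 = (32 + 41)*35 = 73*35 = 2555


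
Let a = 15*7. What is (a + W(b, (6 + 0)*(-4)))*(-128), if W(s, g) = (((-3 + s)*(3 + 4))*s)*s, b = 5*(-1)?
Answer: 165760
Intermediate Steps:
a = 105
b = -5
W(s, g) = s**2*(-21 + 7*s) (W(s, g) = (((-3 + s)*7)*s)*s = ((-21 + 7*s)*s)*s = (s*(-21 + 7*s))*s = s**2*(-21 + 7*s))
(a + W(b, (6 + 0)*(-4)))*(-128) = (105 + 7*(-5)**2*(-3 - 5))*(-128) = (105 + 7*25*(-8))*(-128) = (105 - 1400)*(-128) = -1295*(-128) = 165760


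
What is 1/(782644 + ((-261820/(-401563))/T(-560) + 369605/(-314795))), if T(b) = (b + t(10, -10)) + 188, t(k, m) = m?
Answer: 166512515143/130319825112811865 ≈ 1.2777e-6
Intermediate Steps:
T(b) = 178 + b (T(b) = (b - 10) + 188 = (-10 + b) + 188 = 178 + b)
1/(782644 + ((-261820/(-401563))/T(-560) + 369605/(-314795))) = 1/(782644 + ((-261820/(-401563))/(178 - 560) + 369605/(-314795))) = 1/(782644 + (-261820*(-1/401563)/(-382) + 369605*(-1/314795))) = 1/(782644 + ((261820/401563)*(-1/382) - 2549/2171)) = 1/(782644 + (-130910/76698533 - 2549/2171)) = 1/(782644 - 195788766227/166512515143) = 1/(130319825112811865/166512515143) = 166512515143/130319825112811865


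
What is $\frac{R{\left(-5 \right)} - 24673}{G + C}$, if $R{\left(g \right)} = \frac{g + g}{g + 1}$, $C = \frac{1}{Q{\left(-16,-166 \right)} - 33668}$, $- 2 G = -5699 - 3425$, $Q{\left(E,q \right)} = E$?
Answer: $- \frac{831001122}{153666407} \approx -5.4078$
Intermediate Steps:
$G = 4562$ ($G = - \frac{-5699 - 3425}{2} = \left(- \frac{1}{2}\right) \left(-9124\right) = 4562$)
$C = - \frac{1}{33684}$ ($C = \frac{1}{-16 - 33668} = \frac{1}{-33684} = - \frac{1}{33684} \approx -2.9688 \cdot 10^{-5}$)
$R{\left(g \right)} = \frac{2 g}{1 + g}$
$\frac{R{\left(-5 \right)} - 24673}{G + C} = \frac{2 \left(-5\right) \frac{1}{1 - 5} - 24673}{4562 - \frac{1}{33684}} = \frac{2 \left(-5\right) \frac{1}{-4} - 24673}{\frac{153666407}{33684}} = \left(2 \left(-5\right) \left(- \frac{1}{4}\right) - 24673\right) \frac{33684}{153666407} = \left(\frac{5}{2} - 24673\right) \frac{33684}{153666407} = \left(- \frac{49341}{2}\right) \frac{33684}{153666407} = - \frac{831001122}{153666407}$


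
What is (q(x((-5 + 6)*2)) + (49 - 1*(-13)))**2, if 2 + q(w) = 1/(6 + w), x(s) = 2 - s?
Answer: 130321/36 ≈ 3620.0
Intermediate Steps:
q(w) = -2 + 1/(6 + w)
(q(x((-5 + 6)*2)) + (49 - 1*(-13)))**2 = ((-11 - 2*(2 - (-5 + 6)*2))/(6 + (2 - (-5 + 6)*2)) + (49 - 1*(-13)))**2 = ((-11 - 2*(2 - 2))/(6 + (2 - 2)) + (49 + 13))**2 = ((-11 - 2*(2 - 1*2))/(6 + (2 - 1*2)) + 62)**2 = ((-11 - 2*(2 - 2))/(6 + (2 - 2)) + 62)**2 = ((-11 - 2*0)/(6 + 0) + 62)**2 = ((-11 + 0)/6 + 62)**2 = ((1/6)*(-11) + 62)**2 = (-11/6 + 62)**2 = (361/6)**2 = 130321/36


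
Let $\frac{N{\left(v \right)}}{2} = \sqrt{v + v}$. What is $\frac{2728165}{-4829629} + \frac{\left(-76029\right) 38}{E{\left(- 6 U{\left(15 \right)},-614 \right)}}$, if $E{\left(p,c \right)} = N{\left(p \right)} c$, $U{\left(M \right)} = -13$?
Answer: $- \frac{2728165}{4829629} + \frac{481517 \sqrt{39}}{15964} \approx 187.8$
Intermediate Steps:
$N{\left(v \right)} = 2 \sqrt{2} \sqrt{v}$ ($N{\left(v \right)} = 2 \sqrt{v + v} = 2 \sqrt{2 v} = 2 \sqrt{2} \sqrt{v}$)
$E{\left(p,c \right)} = 2 c \sqrt{2} \sqrt{p}$ ($E{\left(p,c \right)} = 2 \sqrt{2} \sqrt{p} c = 2 c \sqrt{2} \sqrt{p}$)
$\frac{2728165}{-4829629} + \frac{\left(-76029\right) 38}{E{\left(- 6 U{\left(15 \right)},-614 \right)}} = \frac{2728165}{-4829629} + \frac{\left(-76029\right) 38}{2 \left(-614\right) \sqrt{2} \sqrt{\left(-6\right) \left(-13\right)}} = 2728165 \left(- \frac{1}{4829629}\right) - \frac{2889102}{2 \left(-614\right) \sqrt{2} \sqrt{78}} = - \frac{2728165}{4829629} - \frac{2889102}{\left(-2456\right) \sqrt{39}} = - \frac{2728165}{4829629} - 2889102 \left(- \frac{\sqrt{39}}{95784}\right) = - \frac{2728165}{4829629} + \frac{481517 \sqrt{39}}{15964}$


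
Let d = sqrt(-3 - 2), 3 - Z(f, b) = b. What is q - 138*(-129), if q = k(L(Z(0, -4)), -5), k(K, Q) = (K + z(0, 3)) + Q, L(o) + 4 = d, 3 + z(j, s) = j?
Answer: 17790 + I*sqrt(5) ≈ 17790.0 + 2.2361*I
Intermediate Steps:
z(j, s) = -3 + j
Z(f, b) = 3 - b
d = I*sqrt(5) (d = sqrt(-5) = I*sqrt(5) ≈ 2.2361*I)
L(o) = -4 + I*sqrt(5)
k(K, Q) = -3 + K + Q (k(K, Q) = (K + (-3 + 0)) + Q = (K - 3) + Q = (-3 + K) + Q = -3 + K + Q)
q = -12 + I*sqrt(5) (q = -3 + (-4 + I*sqrt(5)) - 5 = -12 + I*sqrt(5) ≈ -12.0 + 2.2361*I)
q - 138*(-129) = (-12 + I*sqrt(5)) - 138*(-129) = (-12 + I*sqrt(5)) + 17802 = 17790 + I*sqrt(5)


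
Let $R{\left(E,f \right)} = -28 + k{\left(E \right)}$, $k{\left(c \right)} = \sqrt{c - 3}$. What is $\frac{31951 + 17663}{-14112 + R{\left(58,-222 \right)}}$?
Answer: $- \frac{46769464}{13329303} - \frac{16538 \sqrt{55}}{66646515} \approx -3.5106$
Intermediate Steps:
$k{\left(c \right)} = \sqrt{-3 + c}$
$R{\left(E,f \right)} = -28 + \sqrt{-3 + E}$
$\frac{31951 + 17663}{-14112 + R{\left(58,-222 \right)}} = \frac{31951 + 17663}{-14112 - \left(28 - \sqrt{-3 + 58}\right)} = \frac{49614}{-14112 - \left(28 - \sqrt{55}\right)} = \frac{49614}{-14140 + \sqrt{55}}$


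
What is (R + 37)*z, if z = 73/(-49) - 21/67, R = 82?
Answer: -100640/469 ≈ -214.58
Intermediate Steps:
z = -5920/3283 (z = 73*(-1/49) - 21*1/67 = -73/49 - 21/67 = -5920/3283 ≈ -1.8032)
(R + 37)*z = (82 + 37)*(-5920/3283) = 119*(-5920/3283) = -100640/469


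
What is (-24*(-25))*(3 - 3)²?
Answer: 0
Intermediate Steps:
(-24*(-25))*(3 - 3)² = 600*0² = 600*0 = 0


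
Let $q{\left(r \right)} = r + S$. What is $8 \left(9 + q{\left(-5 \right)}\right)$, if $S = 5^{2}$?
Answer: $232$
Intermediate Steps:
$S = 25$
$q{\left(r \right)} = 25 + r$ ($q{\left(r \right)} = r + 25 = 25 + r$)
$8 \left(9 + q{\left(-5 \right)}\right) = 8 \left(9 + \left(25 - 5\right)\right) = 8 \left(9 + 20\right) = 8 \cdot 29 = 232$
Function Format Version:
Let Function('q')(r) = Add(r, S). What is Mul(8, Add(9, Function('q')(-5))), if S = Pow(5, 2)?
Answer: 232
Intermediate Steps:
S = 25
Function('q')(r) = Add(25, r) (Function('q')(r) = Add(r, 25) = Add(25, r))
Mul(8, Add(9, Function('q')(-5))) = Mul(8, Add(9, Add(25, -5))) = Mul(8, Add(9, 20)) = Mul(8, 29) = 232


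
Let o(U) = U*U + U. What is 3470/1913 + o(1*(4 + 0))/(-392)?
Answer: 330495/187474 ≈ 1.7629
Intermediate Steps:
o(U) = U + U² (o(U) = U² + U = U + U²)
3470/1913 + o(1*(4 + 0))/(-392) = 3470/1913 + ((1*(4 + 0))*(1 + 1*(4 + 0)))/(-392) = 3470*(1/1913) + ((1*4)*(1 + 1*4))*(-1/392) = 3470/1913 + (4*(1 + 4))*(-1/392) = 3470/1913 + (4*5)*(-1/392) = 3470/1913 + 20*(-1/392) = 3470/1913 - 5/98 = 330495/187474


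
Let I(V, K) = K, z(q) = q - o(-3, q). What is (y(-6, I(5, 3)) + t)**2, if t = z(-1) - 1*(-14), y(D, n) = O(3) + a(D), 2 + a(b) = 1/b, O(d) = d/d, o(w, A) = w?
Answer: 7921/36 ≈ 220.03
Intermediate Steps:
O(d) = 1
a(b) = -2 + 1/b
z(q) = 3 + q (z(q) = q - 1*(-3) = q + 3 = 3 + q)
y(D, n) = -1 + 1/D (y(D, n) = 1 + (-2 + 1/D) = -1 + 1/D)
t = 16 (t = (3 - 1) - 1*(-14) = 2 + 14 = 16)
(y(-6, I(5, 3)) + t)**2 = ((1 - 1*(-6))/(-6) + 16)**2 = (-(1 + 6)/6 + 16)**2 = (-1/6*7 + 16)**2 = (-7/6 + 16)**2 = (89/6)**2 = 7921/36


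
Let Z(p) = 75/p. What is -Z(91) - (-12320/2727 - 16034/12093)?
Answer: 5021110891/1000320867 ≈ 5.0195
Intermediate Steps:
-Z(91) - (-12320/2727 - 16034/12093) = -75/91 - (-12320/2727 - 16034/12093) = -75/91 - (-12320*1/2727 - 16034*1/12093) = -1*75/91 - (-12320/2727 - 16034/12093) = -75/91 - 1*(-64236826/10992537) = -75/91 + 64236826/10992537 = 5021110891/1000320867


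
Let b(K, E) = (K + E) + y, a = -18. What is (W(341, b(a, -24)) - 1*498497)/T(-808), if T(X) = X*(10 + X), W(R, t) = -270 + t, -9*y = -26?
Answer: -4489255/5803056 ≈ -0.77360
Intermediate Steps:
y = 26/9 (y = -1/9*(-26) = 26/9 ≈ 2.8889)
b(K, E) = 26/9 + E + K (b(K, E) = (K + E) + 26/9 = (E + K) + 26/9 = 26/9 + E + K)
(W(341, b(a, -24)) - 1*498497)/T(-808) = ((-270 + (26/9 - 24 - 18)) - 1*498497)/((-808*(10 - 808))) = ((-270 - 352/9) - 498497)/((-808*(-798))) = (-2782/9 - 498497)/644784 = -4489255/9*1/644784 = -4489255/5803056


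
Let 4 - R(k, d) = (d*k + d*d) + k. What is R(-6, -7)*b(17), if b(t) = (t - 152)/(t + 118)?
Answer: 81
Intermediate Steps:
R(k, d) = 4 - k - d**2 - d*k (R(k, d) = 4 - ((d*k + d*d) + k) = 4 - ((d*k + d**2) + k) = 4 - ((d**2 + d*k) + k) = 4 - (k + d**2 + d*k) = 4 + (-k - d**2 - d*k) = 4 - k - d**2 - d*k)
b(t) = (-152 + t)/(118 + t)
R(-6, -7)*b(17) = (4 - 1*(-6) - 1*(-7)**2 - 1*(-7)*(-6))*((-152 + 17)/(118 + 17)) = (4 + 6 - 1*49 - 42)*(-135/135) = (4 + 6 - 49 - 42)*((1/135)*(-135)) = -81*(-1) = 81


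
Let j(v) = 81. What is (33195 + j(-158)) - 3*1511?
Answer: 28743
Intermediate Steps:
(33195 + j(-158)) - 3*1511 = (33195 + 81) - 3*1511 = 33276 - 4533 = 28743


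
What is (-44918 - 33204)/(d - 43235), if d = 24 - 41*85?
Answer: 39061/23348 ≈ 1.6730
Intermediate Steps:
d = -3461 (d = 24 - 3485 = -3461)
(-44918 - 33204)/(d - 43235) = (-44918 - 33204)/(-3461 - 43235) = -78122/(-46696) = -78122*(-1/46696) = 39061/23348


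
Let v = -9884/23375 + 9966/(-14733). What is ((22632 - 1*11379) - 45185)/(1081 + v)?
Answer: -3895211215500/123966797551 ≈ -31.421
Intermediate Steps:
v = -126192074/114794625 (v = -9884*1/23375 + 9966*(-1/14733) = -9884/23375 - 3322/4911 = -126192074/114794625 ≈ -1.0993)
((22632 - 1*11379) - 45185)/(1081 + v) = ((22632 - 1*11379) - 45185)/(1081 - 126192074/114794625) = ((22632 - 11379) - 45185)/(123966797551/114794625) = (11253 - 45185)*(114794625/123966797551) = -33932*114794625/123966797551 = -3895211215500/123966797551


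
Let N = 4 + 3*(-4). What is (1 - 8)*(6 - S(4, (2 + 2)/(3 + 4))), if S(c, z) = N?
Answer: -98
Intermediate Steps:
N = -8 (N = 4 - 12 = -8)
S(c, z) = -8
(1 - 8)*(6 - S(4, (2 + 2)/(3 + 4))) = (1 - 8)*(6 - 1*(-8)) = -7*(6 + 8) = -7*14 = -98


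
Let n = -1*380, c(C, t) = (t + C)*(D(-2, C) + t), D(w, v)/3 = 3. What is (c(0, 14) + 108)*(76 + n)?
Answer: -130720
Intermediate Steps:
D(w, v) = 9 (D(w, v) = 3*3 = 9)
c(C, t) = (9 + t)*(C + t) (c(C, t) = (t + C)*(9 + t) = (C + t)*(9 + t) = (9 + t)*(C + t))
n = -380
(c(0, 14) + 108)*(76 + n) = ((14² + 9*0 + 9*14 + 0*14) + 108)*(76 - 380) = ((196 + 0 + 126 + 0) + 108)*(-304) = (322 + 108)*(-304) = 430*(-304) = -130720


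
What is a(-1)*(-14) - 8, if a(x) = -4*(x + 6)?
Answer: 272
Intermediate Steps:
a(x) = -24 - 4*x (a(x) = -4*(6 + x) = -24 - 4*x)
a(-1)*(-14) - 8 = (-24 - 4*(-1))*(-14) - 8 = (-24 + 4)*(-14) - 8 = -20*(-14) - 8 = 280 - 8 = 272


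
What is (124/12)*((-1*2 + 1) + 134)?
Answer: 4123/3 ≈ 1374.3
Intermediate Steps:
(124/12)*((-1*2 + 1) + 134) = (124*(1/12))*((-2 + 1) + 134) = 31*(-1 + 134)/3 = (31/3)*133 = 4123/3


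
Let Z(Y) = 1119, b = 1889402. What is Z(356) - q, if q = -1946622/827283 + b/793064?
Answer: 122357267705895/109348060852 ≈ 1119.0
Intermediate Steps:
q = 3212387493/109348060852 (q = -1946622/827283 + 1889402/793064 = -1946622*1/827283 + 1889402*(1/793064) = -648874/275761 + 944701/396532 = 3212387493/109348060852 ≈ 0.029378)
Z(356) - q = 1119 - 1*3212387493/109348060852 = 1119 - 3212387493/109348060852 = 122357267705895/109348060852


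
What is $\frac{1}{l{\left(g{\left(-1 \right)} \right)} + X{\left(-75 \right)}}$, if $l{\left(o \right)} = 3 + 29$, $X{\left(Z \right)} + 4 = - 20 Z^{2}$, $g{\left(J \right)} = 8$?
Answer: $- \frac{1}{112472} \approx -8.8911 \cdot 10^{-6}$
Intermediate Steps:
$X{\left(Z \right)} = -4 - 20 Z^{2}$
$l{\left(o \right)} = 32$
$\frac{1}{l{\left(g{\left(-1 \right)} \right)} + X{\left(-75 \right)}} = \frac{1}{32 - \left(4 + 20 \left(-75\right)^{2}\right)} = \frac{1}{32 - 112504} = \frac{1}{-112472} = - \frac{1}{112472}$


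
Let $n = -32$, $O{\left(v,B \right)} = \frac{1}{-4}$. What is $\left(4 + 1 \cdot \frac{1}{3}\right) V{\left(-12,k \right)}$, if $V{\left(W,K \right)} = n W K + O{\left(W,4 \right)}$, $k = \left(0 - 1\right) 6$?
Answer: $- \frac{119821}{12} \approx -9985.1$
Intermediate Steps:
$O{\left(v,B \right)} = - \frac{1}{4}$
$k = -6$ ($k = \left(-1\right) 6 = -6$)
$V{\left(W,K \right)} = - \frac{1}{4} - 32 K W$ ($V{\left(W,K \right)} = - 32 W K - \frac{1}{4} = - 32 K W - \frac{1}{4} = - \frac{1}{4} - 32 K W$)
$\left(4 + 1 \cdot \frac{1}{3}\right) V{\left(-12,k \right)} = \left(4 + 1 \cdot \frac{1}{3}\right) \left(- \frac{1}{4} - \left(-192\right) \left(-12\right)\right) = \left(4 + 1 \cdot \frac{1}{3}\right) \left(- \frac{1}{4} - 2304\right) = \left(4 + \frac{1}{3}\right) \left(- \frac{9217}{4}\right) = \frac{13}{3} \left(- \frac{9217}{4}\right) = - \frac{119821}{12}$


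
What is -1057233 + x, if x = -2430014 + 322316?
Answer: -3164931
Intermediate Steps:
x = -2107698
-1057233 + x = -1057233 - 2107698 = -3164931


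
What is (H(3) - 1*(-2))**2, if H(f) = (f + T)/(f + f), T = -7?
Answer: 16/9 ≈ 1.7778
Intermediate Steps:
H(f) = (-7 + f)/(2*f) (H(f) = (f - 7)/(f + f) = (-7 + f)/((2*f)) = (-7 + f)*(1/(2*f)) = (-7 + f)/(2*f))
(H(3) - 1*(-2))**2 = ((1/2)*(-7 + 3)/3 - 1*(-2))**2 = ((1/2)*(1/3)*(-4) + 2)**2 = (-2/3 + 2)**2 = (4/3)**2 = 16/9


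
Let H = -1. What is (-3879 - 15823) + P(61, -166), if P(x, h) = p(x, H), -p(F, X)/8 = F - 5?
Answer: -20150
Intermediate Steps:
p(F, X) = 40 - 8*F (p(F, X) = -8*(F - 5) = -8*(-5 + F) = 40 - 8*F)
P(x, h) = 40 - 8*x
(-3879 - 15823) + P(61, -166) = (-3879 - 15823) + (40 - 8*61) = -19702 + (40 - 488) = -19702 - 448 = -20150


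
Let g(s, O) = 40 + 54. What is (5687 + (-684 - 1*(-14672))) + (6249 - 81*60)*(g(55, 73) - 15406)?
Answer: -21248693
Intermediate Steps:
g(s, O) = 94
(5687 + (-684 - 1*(-14672))) + (6249 - 81*60)*(g(55, 73) - 15406) = (5687 + (-684 - 1*(-14672))) + (6249 - 81*60)*(94 - 15406) = (5687 + (-684 + 14672)) + (6249 - 4860)*(-15312) = (5687 + 13988) + 1389*(-15312) = 19675 - 21268368 = -21248693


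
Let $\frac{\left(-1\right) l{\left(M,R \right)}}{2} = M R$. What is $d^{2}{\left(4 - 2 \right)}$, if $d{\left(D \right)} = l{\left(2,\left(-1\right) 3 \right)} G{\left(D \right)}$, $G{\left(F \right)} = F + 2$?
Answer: $2304$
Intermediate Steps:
$G{\left(F \right)} = 2 + F$
$l{\left(M,R \right)} = - 2 M R$
$d{\left(D \right)} = 24 + 12 D$ ($d{\left(D \right)} = \left(-2\right) 2 \left(\left(-1\right) 3\right) \left(2 + D\right) = \left(-2\right) 2 \left(-3\right) \left(2 + D\right) = 12 \left(2 + D\right) = 24 + 12 D$)
$d^{2}{\left(4 - 2 \right)} = \left(24 + 12 \left(4 - 2\right)\right)^{2} = \left(24 + 12 \cdot 2\right)^{2} = \left(24 + 24\right)^{2} = 48^{2} = 2304$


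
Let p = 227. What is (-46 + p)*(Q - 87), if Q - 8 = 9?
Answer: -12670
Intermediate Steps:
Q = 17 (Q = 8 + 9 = 17)
(-46 + p)*(Q - 87) = (-46 + 227)*(17 - 87) = 181*(-70) = -12670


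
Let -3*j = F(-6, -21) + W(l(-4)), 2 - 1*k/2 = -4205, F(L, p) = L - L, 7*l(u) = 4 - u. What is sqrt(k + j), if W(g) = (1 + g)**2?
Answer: sqrt(412211)/7 ≈ 91.719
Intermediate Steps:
l(u) = 4/7 - u/7 (l(u) = (4 - u)/7 = 4/7 - u/7)
F(L, p) = 0
k = 8414 (k = 4 - 2*(-4205) = 4 + 8410 = 8414)
j = -75/49 (j = -(0 + (1 + (4/7 - 1/7*(-4)))**2)/3 = -(0 + (1 + (4/7 + 4/7))**2)/3 = -(0 + (1 + 8/7)**2)/3 = -(0 + (15/7)**2)/3 = -(0 + 225/49)/3 = -1/3*225/49 = -75/49 ≈ -1.5306)
sqrt(k + j) = sqrt(8414 - 75/49) = sqrt(412211/49) = sqrt(412211)/7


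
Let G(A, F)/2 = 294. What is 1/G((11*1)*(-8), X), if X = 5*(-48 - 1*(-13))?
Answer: 1/588 ≈ 0.0017007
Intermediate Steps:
X = -175 (X = 5*(-48 + 13) = 5*(-35) = -175)
G(A, F) = 588 (G(A, F) = 2*294 = 588)
1/G((11*1)*(-8), X) = 1/588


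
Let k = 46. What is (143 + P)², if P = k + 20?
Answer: 43681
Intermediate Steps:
P = 66 (P = 46 + 20 = 66)
(143 + P)² = (143 + 66)² = 209² = 43681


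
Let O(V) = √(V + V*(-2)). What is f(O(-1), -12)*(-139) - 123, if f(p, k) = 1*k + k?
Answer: 3213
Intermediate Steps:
O(V) = √(-V) (O(V) = √(V - 2*V) = √(-V))
f(p, k) = 2*k (f(p, k) = k + k = 2*k)
f(O(-1), -12)*(-139) - 123 = (2*(-12))*(-139) - 123 = -24*(-139) - 123 = 3336 - 123 = 3213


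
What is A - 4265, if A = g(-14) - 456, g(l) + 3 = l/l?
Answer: -4723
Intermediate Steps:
g(l) = -2 (g(l) = -3 + l/l = -3 + 1 = -2)
A = -458 (A = -2 - 456 = -458)
A - 4265 = -458 - 4265 = -4723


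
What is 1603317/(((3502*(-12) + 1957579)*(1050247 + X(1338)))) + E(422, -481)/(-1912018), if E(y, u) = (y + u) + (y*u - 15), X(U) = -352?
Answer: 68062567856112551/640886641924550175 ≈ 0.10620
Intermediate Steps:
E(y, u) = -15 + u + y + u*y (E(y, u) = (u + y) + (u*y - 15) = (u + y) + (-15 + u*y) = -15 + u + y + u*y)
1603317/(((3502*(-12) + 1957579)*(1050247 + X(1338)))) + E(422, -481)/(-1912018) = 1603317/(((3502*(-12) + 1957579)*(1050247 - 352))) + (-15 - 481 + 422 - 481*422)/(-1912018) = 1603317/(((-42024 + 1957579)*1049895)) + (-15 - 481 + 422 - 202982)*(-1/1912018) = 1603317/((1915555*1049895)) - 203056*(-1/1912018) = 1603317/2011131616725 + 101528/956009 = 1603317*(1/2011131616725) + 101528/956009 = 534439/670377205575 + 101528/956009 = 68062567856112551/640886641924550175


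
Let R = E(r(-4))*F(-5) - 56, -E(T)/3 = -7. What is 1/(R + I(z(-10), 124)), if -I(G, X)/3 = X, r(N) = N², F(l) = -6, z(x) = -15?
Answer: -1/554 ≈ -0.0018051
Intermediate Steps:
E(T) = 21 (E(T) = -3*(-7) = 21)
I(G, X) = -3*X
R = -182 (R = 21*(-6) - 56 = -126 - 56 = -182)
1/(R + I(z(-10), 124)) = 1/(-182 - 3*124) = 1/(-182 - 372) = 1/(-554) = -1/554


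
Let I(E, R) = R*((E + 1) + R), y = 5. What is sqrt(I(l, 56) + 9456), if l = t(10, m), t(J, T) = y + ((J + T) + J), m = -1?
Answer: 2*sqrt(3498) ≈ 118.29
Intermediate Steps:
t(J, T) = 5 + T + 2*J (t(J, T) = 5 + ((J + T) + J) = 5 + (T + 2*J) = 5 + T + 2*J)
l = 24 (l = 5 - 1 + 2*10 = 5 - 1 + 20 = 24)
I(E, R) = R*(1 + E + R) (I(E, R) = R*((1 + E) + R) = R*(1 + E + R))
sqrt(I(l, 56) + 9456) = sqrt(56*(1 + 24 + 56) + 9456) = sqrt(56*81 + 9456) = sqrt(4536 + 9456) = sqrt(13992) = 2*sqrt(3498)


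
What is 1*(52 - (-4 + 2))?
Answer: 54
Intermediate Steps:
1*(52 - (-4 + 2)) = 1*(52 - 1*(-2)) = 1*(52 + 2) = 1*54 = 54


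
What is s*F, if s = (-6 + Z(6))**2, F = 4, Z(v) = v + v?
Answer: 144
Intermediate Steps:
Z(v) = 2*v
s = 36 (s = (-6 + 2*6)**2 = (-6 + 12)**2 = 6**2 = 36)
s*F = 36*4 = 144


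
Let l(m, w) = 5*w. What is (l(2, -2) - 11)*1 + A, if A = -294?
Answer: -315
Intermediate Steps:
(l(2, -2) - 11)*1 + A = (5*(-2) - 11)*1 - 294 = (-10 - 11)*1 - 294 = -21*1 - 294 = -21 - 294 = -315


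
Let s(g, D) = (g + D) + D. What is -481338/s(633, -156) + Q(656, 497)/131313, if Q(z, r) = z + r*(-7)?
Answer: -7022982553/4683497 ≈ -1499.5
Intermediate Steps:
Q(z, r) = z - 7*r
s(g, D) = g + 2*D (s(g, D) = (D + g) + D = g + 2*D)
-481338/s(633, -156) + Q(656, 497)/131313 = -481338/(633 + 2*(-156)) + (656 - 7*497)/131313 = -481338/(633 - 312) + (656 - 3479)*(1/131313) = -481338/321 - 2823*1/131313 = -481338*1/321 - 941/43771 = -160446/107 - 941/43771 = -7022982553/4683497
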